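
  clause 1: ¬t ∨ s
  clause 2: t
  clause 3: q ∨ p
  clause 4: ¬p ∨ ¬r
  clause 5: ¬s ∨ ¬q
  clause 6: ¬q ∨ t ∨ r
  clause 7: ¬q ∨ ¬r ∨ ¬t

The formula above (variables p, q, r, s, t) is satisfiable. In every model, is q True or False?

Suppose q = True.
Unit clause (t) forces t = True.
Unit clause (s) forces s = True.
That conflicts with the unit clause (¬s).
So every satisfying assignment has q = False.

False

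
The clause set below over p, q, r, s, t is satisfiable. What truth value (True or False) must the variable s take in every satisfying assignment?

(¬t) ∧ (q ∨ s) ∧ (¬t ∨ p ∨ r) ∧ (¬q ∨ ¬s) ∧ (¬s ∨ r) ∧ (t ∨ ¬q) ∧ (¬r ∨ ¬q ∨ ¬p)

True

Suppose s = False.
The clause (¬t) is unit, so t = False.
The clause (q) is unit, so q = True.
But (¬q) is also a unit clause — contradiction.
So every satisfying assignment has s = True.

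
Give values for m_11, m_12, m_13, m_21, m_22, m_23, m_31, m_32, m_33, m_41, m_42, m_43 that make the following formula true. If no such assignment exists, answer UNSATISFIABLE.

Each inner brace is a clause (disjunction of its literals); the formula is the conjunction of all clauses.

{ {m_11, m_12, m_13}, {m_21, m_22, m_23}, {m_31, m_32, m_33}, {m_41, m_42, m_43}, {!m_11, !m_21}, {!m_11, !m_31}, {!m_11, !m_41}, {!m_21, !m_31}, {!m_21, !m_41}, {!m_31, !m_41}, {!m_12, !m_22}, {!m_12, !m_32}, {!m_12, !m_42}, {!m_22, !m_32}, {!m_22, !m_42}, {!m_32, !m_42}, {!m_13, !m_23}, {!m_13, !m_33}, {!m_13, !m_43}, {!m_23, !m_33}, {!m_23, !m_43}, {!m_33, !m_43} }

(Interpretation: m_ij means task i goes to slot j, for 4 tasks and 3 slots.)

Suppose m_11 = false.
Suppose m_12 = true.
The clause (!m_22) is unit, so m_22 = false.
The clause (!m_32) is unit, so m_32 = false.
The clause (!m_42) is unit, so m_42 = false.
Suppose m_21 = true.
The clause (!m_31) is unit, so m_31 = false.
The clause (m_33) is unit, so m_33 = true.
The clause (!m_41) is unit, so m_41 = false.
The clause (m_43) is unit, so m_43 = true.
But (!m_43) is also a unit clause — contradiction.
So m_21 must be the other value — set m_21 = false.
The clause (m_23) is unit, so m_23 = true.
The clause (!m_13) is unit, so m_13 = false.
The clause (!m_33) is unit, so m_33 = false.
The clause (m_31) is unit, so m_31 = true.
The clause (!m_41) is unit, so m_41 = false.
The clause (m_43) is unit, so m_43 = true.
But (!m_43) is also a unit clause — contradiction.
Either choice for m_21 ends in contradiction.
So m_12 must be the other value — set m_12 = false.
The clause (m_13) is unit, so m_13 = true.
The clause (!m_23) is unit, so m_23 = false.
The clause (!m_33) is unit, so m_33 = false.
The clause (!m_43) is unit, so m_43 = false.
Suppose m_21 = true.
The clause (!m_31) is unit, so m_31 = false.
The clause (m_32) is unit, so m_32 = true.
The clause (!m_41) is unit, so m_41 = false.
The clause (m_42) is unit, so m_42 = true.
But (!m_42) is also a unit clause — contradiction.
So m_21 must be the other value — set m_21 = false.
The clause (m_22) is unit, so m_22 = true.
The clause (!m_32) is unit, so m_32 = false.
The clause (m_31) is unit, so m_31 = true.
The clause (!m_41) is unit, so m_41 = false.
The clause (m_42) is unit, so m_42 = true.
But (!m_42) is also a unit clause — contradiction.
Either choice for m_21 ends in contradiction.
Either choice for m_12 ends in contradiction.
So m_11 must be the other value — set m_11 = true.
The clause (!m_21) is unit, so m_21 = false.
The clause (!m_31) is unit, so m_31 = false.
The clause (!m_41) is unit, so m_41 = false.
Suppose m_22 = true.
The clause (!m_12) is unit, so m_12 = false.
The clause (!m_32) is unit, so m_32 = false.
The clause (m_33) is unit, so m_33 = true.
The clause (!m_42) is unit, so m_42 = false.
The clause (m_43) is unit, so m_43 = true.
But (!m_43) is also a unit clause — contradiction.
So m_22 must be the other value — set m_22 = false.
The clause (m_23) is unit, so m_23 = true.
The clause (!m_13) is unit, so m_13 = false.
The clause (!m_33) is unit, so m_33 = false.
The clause (m_32) is unit, so m_32 = true.
The clause (!m_12) is unit, so m_12 = false.
The clause (!m_42) is unit, so m_42 = false.
The clause (m_43) is unit, so m_43 = true.
But (!m_43) is also a unit clause — contradiction.
Either choice for m_22 ends in contradiction.
Either choice for m_11 ends in contradiction.

UNSATISFIABLE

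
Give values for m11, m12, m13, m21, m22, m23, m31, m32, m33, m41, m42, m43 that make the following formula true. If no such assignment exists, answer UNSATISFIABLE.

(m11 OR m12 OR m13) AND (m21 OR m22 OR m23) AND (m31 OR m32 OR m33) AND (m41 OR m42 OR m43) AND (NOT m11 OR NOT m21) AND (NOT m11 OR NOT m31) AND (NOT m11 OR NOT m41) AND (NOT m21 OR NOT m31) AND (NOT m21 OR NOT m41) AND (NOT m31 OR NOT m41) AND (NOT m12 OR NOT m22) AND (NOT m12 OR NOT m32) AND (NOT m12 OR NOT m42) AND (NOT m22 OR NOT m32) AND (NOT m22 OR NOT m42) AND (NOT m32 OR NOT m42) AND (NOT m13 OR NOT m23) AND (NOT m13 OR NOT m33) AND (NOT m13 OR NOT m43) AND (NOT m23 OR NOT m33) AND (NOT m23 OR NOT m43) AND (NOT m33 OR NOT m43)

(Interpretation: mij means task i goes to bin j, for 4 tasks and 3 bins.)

UNSATISFIABLE

Case m11 = false:
Case m12 = true:
(NOT m22) alone gives m22 = false.
(NOT m32) alone gives m32 = false.
(NOT m42) alone gives m42 = false.
Case m21 = true:
(NOT m31) alone gives m31 = false.
(m33) alone gives m33 = true.
(NOT m41) alone gives m41 = false.
(m43) alone gives m43 = true.
But (NOT m43) is also a unit clause — contradiction.
That branch fails; take m21 = false instead.
(m23) alone gives m23 = true.
(NOT m13) alone gives m13 = false.
(NOT m33) alone gives m33 = false.
(m31) alone gives m31 = true.
(NOT m41) alone gives m41 = false.
(m43) alone gives m43 = true.
But (NOT m43) is also a unit clause — contradiction.
Both values of m21 lead to a conflict.
That branch fails; take m12 = false instead.
(m13) alone gives m13 = true.
(NOT m23) alone gives m23 = false.
(NOT m33) alone gives m33 = false.
(NOT m43) alone gives m43 = false.
Case m21 = true:
(NOT m31) alone gives m31 = false.
(m32) alone gives m32 = true.
(NOT m41) alone gives m41 = false.
(m42) alone gives m42 = true.
But (NOT m42) is also a unit clause — contradiction.
That branch fails; take m21 = false instead.
(m22) alone gives m22 = true.
(NOT m32) alone gives m32 = false.
(m31) alone gives m31 = true.
(NOT m41) alone gives m41 = false.
(m42) alone gives m42 = true.
But (NOT m42) is also a unit clause — contradiction.
Both values of m21 lead to a conflict.
Both values of m12 lead to a conflict.
That branch fails; take m11 = true instead.
(NOT m21) alone gives m21 = false.
(NOT m31) alone gives m31 = false.
(NOT m41) alone gives m41 = false.
Case m22 = true:
(NOT m12) alone gives m12 = false.
(NOT m32) alone gives m32 = false.
(m33) alone gives m33 = true.
(NOT m42) alone gives m42 = false.
(m43) alone gives m43 = true.
But (NOT m43) is also a unit clause — contradiction.
That branch fails; take m22 = false instead.
(m23) alone gives m23 = true.
(NOT m13) alone gives m13 = false.
(NOT m33) alone gives m33 = false.
(m32) alone gives m32 = true.
(NOT m12) alone gives m12 = false.
(NOT m42) alone gives m42 = false.
(m43) alone gives m43 = true.
But (NOT m43) is also a unit clause — contradiction.
Both values of m22 lead to a conflict.
Both values of m11 lead to a conflict.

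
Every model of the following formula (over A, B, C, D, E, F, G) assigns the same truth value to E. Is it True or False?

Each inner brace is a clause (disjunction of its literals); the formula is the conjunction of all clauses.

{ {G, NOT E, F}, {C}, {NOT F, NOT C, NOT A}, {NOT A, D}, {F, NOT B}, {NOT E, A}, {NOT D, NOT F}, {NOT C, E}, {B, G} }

Suppose E = false.
The clause (C) is unit, so C = true.
But (NOT C) is also a unit clause — contradiction.
So every satisfying assignment has E = True.

True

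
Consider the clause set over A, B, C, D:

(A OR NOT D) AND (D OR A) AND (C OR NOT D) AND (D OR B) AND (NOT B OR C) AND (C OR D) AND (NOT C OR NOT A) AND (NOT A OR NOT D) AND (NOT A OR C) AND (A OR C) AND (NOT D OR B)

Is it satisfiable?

Unsatisfiable

Case A = true:
From the singleton clause (NOT C), C = false.
Now (C) is unsatisfied and unit — conflict.
So A must be the other value — set A = false.
From the singleton clause (NOT D), D = false.
Now (D) is unsatisfied and unit — conflict.
Either choice for A ends in contradiction.
No assignment satisfies every clause.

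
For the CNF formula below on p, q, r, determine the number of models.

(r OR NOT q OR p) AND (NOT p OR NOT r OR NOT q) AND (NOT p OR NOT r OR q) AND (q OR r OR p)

4

There are 2^3 = 8 truth assignments over (p, q, r).
Check each against the 4 clauses (columns in the order p, q, r):
  F F F  ✗ fails (q OR r OR p)
  F F T  ✓ satisfies all
  F T F  ✗ fails (r OR NOT q OR p)
  F T T  ✓ satisfies all
  T F F  ✓ satisfies all
  T F T  ✗ fails (NOT p OR NOT r OR q)
  T T F  ✓ satisfies all
  T T T  ✗ fails (NOT p OR NOT r OR NOT q)
4 of the 8 rows are models.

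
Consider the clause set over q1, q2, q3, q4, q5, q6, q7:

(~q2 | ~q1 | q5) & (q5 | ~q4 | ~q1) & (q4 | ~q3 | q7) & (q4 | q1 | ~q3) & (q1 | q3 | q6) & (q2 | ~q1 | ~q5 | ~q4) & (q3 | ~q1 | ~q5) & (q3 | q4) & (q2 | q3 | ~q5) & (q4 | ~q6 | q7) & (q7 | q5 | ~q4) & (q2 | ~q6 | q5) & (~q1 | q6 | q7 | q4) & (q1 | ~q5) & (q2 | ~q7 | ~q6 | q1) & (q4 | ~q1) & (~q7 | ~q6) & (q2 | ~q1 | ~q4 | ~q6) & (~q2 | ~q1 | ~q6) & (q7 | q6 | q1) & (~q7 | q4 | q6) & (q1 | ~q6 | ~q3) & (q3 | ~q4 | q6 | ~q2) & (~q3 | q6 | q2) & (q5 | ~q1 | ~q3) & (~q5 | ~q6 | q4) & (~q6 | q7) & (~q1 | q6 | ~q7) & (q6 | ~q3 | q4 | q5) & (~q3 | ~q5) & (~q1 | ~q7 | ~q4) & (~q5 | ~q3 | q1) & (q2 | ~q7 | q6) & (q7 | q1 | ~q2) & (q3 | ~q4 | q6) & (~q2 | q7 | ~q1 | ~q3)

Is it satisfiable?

Yes

Try q3 = 1.
The clause (~q5) is unit, so q5 = 0.
The clause (~q1) is unit, so q1 = 0.
The clause (q4) is unit, so q4 = 1.
The clause (q7) is unit, so q7 = 1.
The clause (~q6) is unit, so q6 = 0.
The clause (q2) is unit, so q2 = 1.
All clauses are satisfied.
A satisfying assignment: q1 ↦ 0; q2 ↦ 1; q3 ↦ 1; q4 ↦ 1; q5 ↦ 0; q6 ↦ 0; q7 ↦ 1.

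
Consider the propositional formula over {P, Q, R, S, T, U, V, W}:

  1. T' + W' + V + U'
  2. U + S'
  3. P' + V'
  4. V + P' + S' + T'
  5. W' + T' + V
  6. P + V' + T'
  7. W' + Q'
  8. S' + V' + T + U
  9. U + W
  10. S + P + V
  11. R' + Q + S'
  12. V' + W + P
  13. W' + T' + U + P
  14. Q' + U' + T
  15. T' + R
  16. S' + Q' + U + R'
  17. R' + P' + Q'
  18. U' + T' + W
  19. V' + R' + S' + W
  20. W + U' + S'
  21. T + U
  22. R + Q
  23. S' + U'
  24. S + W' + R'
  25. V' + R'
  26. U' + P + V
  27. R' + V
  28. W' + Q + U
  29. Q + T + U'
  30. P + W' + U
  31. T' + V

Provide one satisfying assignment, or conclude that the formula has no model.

UNSATISFIABLE

Suppose U = 1.
The clause (S') is unit, so S = 0.
Suppose P = 0.
The clause (V) is unit, so V = 1.
The clause (T') is unit, so T = 0.
The clause (W) is unit, so W = 1.
The clause (Q') is unit, so Q = 0.
That conflicts with the unit clause (Q).
So P must be the other value — set P = 1.
The clause (V') is unit, so V = 0.
The clause (R') is unit, so R = 0.
The clause (T') is unit, so T = 0.
The clause (Q') is unit, so Q = 0.
That conflicts with the unit clause (Q).
Both values of P lead to a conflict.
So U must be the other value — set U = 0.
The clause (S') is unit, so S = 0.
The clause (W) is unit, so W = 1.
The clause (Q') is unit, so Q = 0.
That conflicts with the unit clause (Q).
Both values of U lead to a conflict.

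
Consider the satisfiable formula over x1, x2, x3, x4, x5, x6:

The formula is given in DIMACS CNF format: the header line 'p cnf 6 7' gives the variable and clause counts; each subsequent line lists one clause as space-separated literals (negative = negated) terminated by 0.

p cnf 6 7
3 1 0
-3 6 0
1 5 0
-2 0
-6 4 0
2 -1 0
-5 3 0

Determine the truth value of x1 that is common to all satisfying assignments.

Suppose x1 = True.
From the singleton clause (¬x2), x2 = False.
But (x2) is also a unit clause — contradiction.
So every satisfying assignment has x1 = False.

False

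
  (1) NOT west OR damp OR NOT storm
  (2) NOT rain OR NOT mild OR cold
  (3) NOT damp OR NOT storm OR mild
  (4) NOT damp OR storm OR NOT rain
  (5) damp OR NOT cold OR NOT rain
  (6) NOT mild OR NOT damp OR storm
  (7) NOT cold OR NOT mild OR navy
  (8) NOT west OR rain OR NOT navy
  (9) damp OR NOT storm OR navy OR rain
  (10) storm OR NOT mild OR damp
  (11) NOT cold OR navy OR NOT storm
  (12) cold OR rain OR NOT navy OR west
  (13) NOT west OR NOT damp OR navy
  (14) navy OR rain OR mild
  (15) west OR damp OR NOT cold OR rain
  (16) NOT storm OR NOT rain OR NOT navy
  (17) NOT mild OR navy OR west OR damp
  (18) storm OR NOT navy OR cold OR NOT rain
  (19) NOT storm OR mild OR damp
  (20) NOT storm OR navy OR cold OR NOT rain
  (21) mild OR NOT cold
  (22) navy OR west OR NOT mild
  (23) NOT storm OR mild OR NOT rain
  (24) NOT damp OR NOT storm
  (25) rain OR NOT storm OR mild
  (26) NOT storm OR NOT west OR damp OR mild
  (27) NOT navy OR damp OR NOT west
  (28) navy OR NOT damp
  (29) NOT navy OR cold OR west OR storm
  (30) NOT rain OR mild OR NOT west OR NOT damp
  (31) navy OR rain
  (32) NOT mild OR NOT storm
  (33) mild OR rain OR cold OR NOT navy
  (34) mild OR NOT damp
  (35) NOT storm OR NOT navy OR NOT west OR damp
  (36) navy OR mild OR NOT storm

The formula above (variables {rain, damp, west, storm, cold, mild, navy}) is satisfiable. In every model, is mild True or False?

Suppose mild = true.
The clause (NOT storm) is unit, so storm = false.
The clause (NOT damp) is unit, so damp = false.
That conflicts with the unit clause (damp).
So every satisfying assignment has mild = False.

False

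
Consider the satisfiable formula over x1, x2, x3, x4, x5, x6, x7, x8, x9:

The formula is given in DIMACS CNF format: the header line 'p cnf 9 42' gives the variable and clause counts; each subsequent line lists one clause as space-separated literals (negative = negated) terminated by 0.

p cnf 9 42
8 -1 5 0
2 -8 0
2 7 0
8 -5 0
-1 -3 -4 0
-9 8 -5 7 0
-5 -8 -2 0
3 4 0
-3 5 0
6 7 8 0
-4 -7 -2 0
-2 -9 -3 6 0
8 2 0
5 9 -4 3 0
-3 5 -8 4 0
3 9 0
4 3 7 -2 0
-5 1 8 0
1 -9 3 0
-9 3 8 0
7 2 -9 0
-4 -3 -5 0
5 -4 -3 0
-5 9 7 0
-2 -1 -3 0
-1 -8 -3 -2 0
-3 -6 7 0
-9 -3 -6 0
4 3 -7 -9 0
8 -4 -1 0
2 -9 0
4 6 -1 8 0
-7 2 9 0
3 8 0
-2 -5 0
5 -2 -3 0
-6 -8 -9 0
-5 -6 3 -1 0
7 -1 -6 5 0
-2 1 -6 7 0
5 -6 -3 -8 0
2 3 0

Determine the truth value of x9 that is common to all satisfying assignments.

True

Suppose x9 = False.
(x3) alone gives x3 = True.
(x5) alone gives x5 = True.
(x8) alone gives x8 = True.
(x2) alone gives x2 = True.
But (¬x2) is also a unit clause — contradiction.
So every satisfying assignment has x9 = True.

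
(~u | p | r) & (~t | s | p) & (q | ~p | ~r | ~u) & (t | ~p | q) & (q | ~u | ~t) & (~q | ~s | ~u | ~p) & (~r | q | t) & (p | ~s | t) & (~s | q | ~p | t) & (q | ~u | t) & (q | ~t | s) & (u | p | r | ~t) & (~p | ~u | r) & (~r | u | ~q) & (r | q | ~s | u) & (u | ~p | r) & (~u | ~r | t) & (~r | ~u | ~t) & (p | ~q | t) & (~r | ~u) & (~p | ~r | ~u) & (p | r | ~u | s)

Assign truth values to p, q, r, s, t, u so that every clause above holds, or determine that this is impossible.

p: 0,  q: 0,  r: 1,  s: 1,  t: 1,  u: 0

Case r = 1:
From the singleton clause (~u), u = 0.
From the singleton clause (~q), q = 0.
From the singleton clause (t), t = 1.
From the singleton clause (s), s = 1.
All clauses hold; p can take either value.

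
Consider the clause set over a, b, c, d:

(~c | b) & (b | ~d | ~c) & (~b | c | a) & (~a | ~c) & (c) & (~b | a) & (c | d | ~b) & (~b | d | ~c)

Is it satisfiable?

No, unsatisfiable

(c) alone gives c = 1.
(b) alone gives b = 1.
(~a) alone gives a = 0.
But (a) is also a unit clause — contradiction.
No assignment satisfies every clause.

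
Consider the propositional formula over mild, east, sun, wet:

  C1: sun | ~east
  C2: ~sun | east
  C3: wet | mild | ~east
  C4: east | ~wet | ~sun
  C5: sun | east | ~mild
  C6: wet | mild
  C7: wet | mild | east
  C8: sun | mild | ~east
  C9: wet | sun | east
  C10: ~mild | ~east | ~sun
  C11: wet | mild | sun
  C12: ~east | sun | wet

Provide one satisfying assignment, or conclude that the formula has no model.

Branch on sun: set sun = 0.
Unit clause (~east) forces east = 0.
Unit clause (~mild) forces mild = 0.
Unit clause (wet) forces wet = 1.
This assignment satisfies each clause.

mild=0; east=0; sun=0; wet=1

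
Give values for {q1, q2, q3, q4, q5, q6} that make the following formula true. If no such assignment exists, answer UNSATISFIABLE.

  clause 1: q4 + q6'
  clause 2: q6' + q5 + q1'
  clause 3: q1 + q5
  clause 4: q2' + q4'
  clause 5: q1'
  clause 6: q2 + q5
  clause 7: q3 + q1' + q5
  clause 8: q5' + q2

q1: 0; q2: 1; q3: 1; q4: 0; q5: 1; q6: 0

From the singleton clause (q1'), q1 = 0.
From the singleton clause (q5), q5 = 1.
From the singleton clause (q2), q2 = 1.
From the singleton clause (q4'), q4 = 0.
From the singleton clause (q6'), q6 = 0.
All clauses hold; q3 can take either value.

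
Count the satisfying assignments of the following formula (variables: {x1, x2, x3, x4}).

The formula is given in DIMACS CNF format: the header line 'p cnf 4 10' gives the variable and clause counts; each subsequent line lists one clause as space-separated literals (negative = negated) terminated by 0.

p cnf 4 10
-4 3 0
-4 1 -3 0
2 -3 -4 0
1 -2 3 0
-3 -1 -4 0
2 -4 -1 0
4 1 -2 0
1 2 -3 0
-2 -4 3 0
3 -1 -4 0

5

There are 2^4 = 16 truth assignments over (x1, x2, x3, x4).
Check each against the 10 clauses (columns in the order x1, x2, x3, x4):
  F F F F  ✓ satisfies all
  F F F T  ✗ fails (¬x4 ∨ x3)
  F F T F  ✗ fails (x1 ∨ x2 ∨ ¬x3)
  F F T T  ✗ fails (¬x4 ∨ x1 ∨ ¬x3)
  F T F F  ✗ fails (x1 ∨ ¬x2 ∨ x3)
  F T F T  ✗ fails (¬x4 ∨ x3)
  F T T F  ✗ fails (x4 ∨ x1 ∨ ¬x2)
  F T T T  ✗ fails (¬x4 ∨ x1 ∨ ¬x3)
  T F F F  ✓ satisfies all
  T F F T  ✗ fails (¬x4 ∨ x3)
  T F T F  ✓ satisfies all
  T F T T  ✗ fails (x2 ∨ ¬x3 ∨ ¬x4)
  T T F F  ✓ satisfies all
  T T F T  ✗ fails (¬x4 ∨ x3)
  T T T F  ✓ satisfies all
  T T T T  ✗ fails (¬x3 ∨ ¬x1 ∨ ¬x4)
5 of the 16 rows are models.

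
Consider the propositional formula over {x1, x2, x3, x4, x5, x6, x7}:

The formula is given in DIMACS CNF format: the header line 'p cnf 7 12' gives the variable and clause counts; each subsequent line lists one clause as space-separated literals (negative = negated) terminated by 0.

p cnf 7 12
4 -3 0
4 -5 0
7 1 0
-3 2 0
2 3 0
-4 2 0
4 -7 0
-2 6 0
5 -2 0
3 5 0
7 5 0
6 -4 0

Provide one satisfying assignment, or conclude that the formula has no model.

Case x4 = True:
From the singleton clause (x2), x2 = True.
From the singleton clause (x6), x6 = True.
From the singleton clause (x5), x5 = True.
Case x7 = False:
From the singleton clause (x1), x1 = True.
All clauses hold; x3 can take either value.

x1 ↦ True, x2 ↦ True, x3 ↦ False, x4 ↦ True, x5 ↦ True, x6 ↦ True, x7 ↦ False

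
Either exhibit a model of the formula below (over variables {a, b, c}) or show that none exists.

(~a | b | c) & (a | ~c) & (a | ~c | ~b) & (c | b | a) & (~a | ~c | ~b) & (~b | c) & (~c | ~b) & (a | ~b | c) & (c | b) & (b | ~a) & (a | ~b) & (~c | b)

Suppose a = 1.
(b) alone gives b = 1.
(~c) alone gives c = 0.
That conflicts with the unit clause (c).
Backtrack on a: now try a = 0.
(~c) alone gives c = 0.
(b) alone gives b = 1.
That conflicts with the unit clause (~b).
Either choice for a ends in contradiction.

UNSATISFIABLE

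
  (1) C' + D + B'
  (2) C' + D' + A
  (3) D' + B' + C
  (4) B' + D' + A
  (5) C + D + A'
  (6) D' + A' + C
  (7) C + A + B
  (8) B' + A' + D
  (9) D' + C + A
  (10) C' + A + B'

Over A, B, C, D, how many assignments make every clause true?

There are 2^4 = 16 truth assignments over (A, B, C, D).
Check each against the 10 clauses (columns in the order A, B, C, D):
  F F F F  ✗ fails (C + A + B)
  F F F T  ✗ fails (C + A + B)
  F F T F  ✓ satisfies all
  F F T T  ✗ fails (C' + D' + A)
  F T F F  ✓ satisfies all
  F T F T  ✗ fails (D' + B' + C)
  F T T F  ✗ fails (C' + D + B')
  F T T T  ✗ fails (C' + D' + A)
  T F F F  ✗ fails (C + D + A')
  T F F T  ✗ fails (D' + A' + C)
  T F T F  ✓ satisfies all
  T F T T  ✓ satisfies all
  T T F F  ✗ fails (C + D + A')
  T T F T  ✗ fails (D' + B' + C)
  T T T F  ✗ fails (C' + D + B')
  T T T T  ✓ satisfies all
5 of the 16 rows are models.

5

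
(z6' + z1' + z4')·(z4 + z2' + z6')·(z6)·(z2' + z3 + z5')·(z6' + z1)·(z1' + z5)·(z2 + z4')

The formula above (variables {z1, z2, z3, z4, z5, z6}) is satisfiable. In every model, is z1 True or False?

True

Suppose z1 = 0.
(z6) alone gives z6 = 1.
But (z6') is also a unit clause — contradiction.
So every satisfying assignment has z1 = True.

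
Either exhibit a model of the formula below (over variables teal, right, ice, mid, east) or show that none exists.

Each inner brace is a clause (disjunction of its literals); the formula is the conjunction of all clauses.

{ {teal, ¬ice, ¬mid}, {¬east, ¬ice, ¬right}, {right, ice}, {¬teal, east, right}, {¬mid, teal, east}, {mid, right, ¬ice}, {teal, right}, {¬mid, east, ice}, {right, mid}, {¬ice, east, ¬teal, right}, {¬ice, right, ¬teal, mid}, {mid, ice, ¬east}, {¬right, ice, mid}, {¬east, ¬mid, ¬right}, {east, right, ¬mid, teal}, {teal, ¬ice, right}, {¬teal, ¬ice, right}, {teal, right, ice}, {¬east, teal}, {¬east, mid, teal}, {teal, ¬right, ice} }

Suppose right = True.
Suppose east = False.
Suppose mid = False.
The clause (ice) is unit, so ice = True.
Every clause is now satisfied; teal is unconstrained.

teal=True, right=True, ice=True, mid=False, east=False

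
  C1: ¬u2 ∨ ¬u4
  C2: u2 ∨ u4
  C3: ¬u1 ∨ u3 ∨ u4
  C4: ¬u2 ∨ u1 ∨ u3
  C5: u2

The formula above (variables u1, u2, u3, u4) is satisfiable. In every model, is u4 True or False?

False

Suppose u4 = True.
The clause (¬u2) is unit, so u2 = False.
That conflicts with the unit clause (u2).
So every satisfying assignment has u4 = False.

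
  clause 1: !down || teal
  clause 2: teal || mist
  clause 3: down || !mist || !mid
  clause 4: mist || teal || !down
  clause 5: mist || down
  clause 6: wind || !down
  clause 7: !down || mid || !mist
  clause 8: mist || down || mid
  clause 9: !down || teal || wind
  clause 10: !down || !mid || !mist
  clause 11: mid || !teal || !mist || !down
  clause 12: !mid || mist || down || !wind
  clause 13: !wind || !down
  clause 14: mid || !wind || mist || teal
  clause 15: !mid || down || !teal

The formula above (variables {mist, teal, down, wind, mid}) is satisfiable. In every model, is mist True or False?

True

Suppose mist = false.
(teal) alone gives teal = true.
(down) alone gives down = true.
(wind) alone gives wind = true.
That conflicts with the unit clause (!wind).
So every satisfying assignment has mist = True.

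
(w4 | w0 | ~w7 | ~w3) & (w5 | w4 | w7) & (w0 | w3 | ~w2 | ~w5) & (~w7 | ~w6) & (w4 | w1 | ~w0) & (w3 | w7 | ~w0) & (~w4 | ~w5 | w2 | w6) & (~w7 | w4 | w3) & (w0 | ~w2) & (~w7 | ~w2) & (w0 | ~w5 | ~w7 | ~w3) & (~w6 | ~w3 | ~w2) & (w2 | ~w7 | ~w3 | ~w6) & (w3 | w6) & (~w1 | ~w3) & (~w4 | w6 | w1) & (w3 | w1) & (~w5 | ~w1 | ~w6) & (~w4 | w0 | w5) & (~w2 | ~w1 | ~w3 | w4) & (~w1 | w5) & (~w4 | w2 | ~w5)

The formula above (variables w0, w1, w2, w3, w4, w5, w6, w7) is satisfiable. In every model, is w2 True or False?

Suppose w2 = 1.
From the singleton clause (w0), w0 = 1.
From the singleton clause (~w7), w7 = 0.
From the singleton clause (w3), w3 = 1.
From the singleton clause (~w6), w6 = 0.
From the singleton clause (~w1), w1 = 0.
From the singleton clause (w4), w4 = 1.
But (~w4) is also a unit clause — contradiction.
So every satisfying assignment has w2 = False.

False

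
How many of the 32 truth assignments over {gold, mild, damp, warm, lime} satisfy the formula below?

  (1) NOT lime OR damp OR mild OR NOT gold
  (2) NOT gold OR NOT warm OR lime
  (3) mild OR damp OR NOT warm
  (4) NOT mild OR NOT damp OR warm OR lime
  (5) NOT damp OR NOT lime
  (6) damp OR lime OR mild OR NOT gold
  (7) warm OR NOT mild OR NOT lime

11

There are 2^5 = 32 truth assignments over (gold, mild, damp, warm, lime).
Split on gold. With gold = true, the clauses containing gold are satisfied and NOT gold drops from the rest; 3 of the 2^4 = 16 assignments to the other variables satisfy what remains.
With gold = false, by the same count on the reduced clause set, 8 assignments work.
Total: 3 + 8 = 11.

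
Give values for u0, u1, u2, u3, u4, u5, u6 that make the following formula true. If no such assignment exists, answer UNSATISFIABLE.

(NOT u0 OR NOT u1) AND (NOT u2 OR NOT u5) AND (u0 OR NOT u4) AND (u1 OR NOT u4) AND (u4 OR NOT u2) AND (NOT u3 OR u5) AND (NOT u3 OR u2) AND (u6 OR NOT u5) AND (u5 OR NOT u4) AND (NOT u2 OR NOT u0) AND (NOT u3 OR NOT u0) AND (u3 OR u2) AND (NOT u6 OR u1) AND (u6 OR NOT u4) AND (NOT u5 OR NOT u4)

UNSATISFIABLE

Suppose u0 = false.
The clause (NOT u4) is unit, so u4 = false.
The clause (NOT u2) is unit, so u2 = false.
The clause (NOT u3) is unit, so u3 = false.
Now (u3) is unsatisfied and unit — conflict.
So u0 must be the other value — set u0 = true.
The clause (NOT u1) is unit, so u1 = false.
The clause (NOT u4) is unit, so u4 = false.
The clause (NOT u2) is unit, so u2 = false.
The clause (NOT u3) is unit, so u3 = false.
Now (u3) is unsatisfied and unit — conflict.
Neither u0 = true nor u0 = false works.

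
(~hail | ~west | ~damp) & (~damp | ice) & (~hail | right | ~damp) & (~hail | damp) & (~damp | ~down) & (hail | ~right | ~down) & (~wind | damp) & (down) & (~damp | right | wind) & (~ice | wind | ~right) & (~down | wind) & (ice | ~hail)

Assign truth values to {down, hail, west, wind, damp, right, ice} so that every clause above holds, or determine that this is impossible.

UNSATISFIABLE

From the singleton clause (down), down = 1.
From the singleton clause (~damp), damp = 0.
From the singleton clause (~hail), hail = 0.
From the singleton clause (~right), right = 0.
From the singleton clause (~wind), wind = 0.
That conflicts with the unit clause (wind).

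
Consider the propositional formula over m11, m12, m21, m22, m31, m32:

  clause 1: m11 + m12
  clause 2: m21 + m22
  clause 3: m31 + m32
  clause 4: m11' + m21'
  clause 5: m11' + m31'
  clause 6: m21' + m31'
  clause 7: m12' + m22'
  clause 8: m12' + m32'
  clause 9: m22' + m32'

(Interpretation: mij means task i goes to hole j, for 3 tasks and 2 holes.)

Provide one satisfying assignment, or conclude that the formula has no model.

UNSATISFIABLE

Case m11 = 1:
(m21') alone gives m21 = 0.
(m22) alone gives m22 = 1.
(m31') alone gives m31 = 0.
(m32) alone gives m32 = 1.
But (m32') is also a unit clause — contradiction.
That branch fails; take m11 = 0 instead.
(m12) alone gives m12 = 1.
(m22') alone gives m22 = 0.
(m21) alone gives m21 = 1.
(m31') alone gives m31 = 0.
(m32) alone gives m32 = 1.
But (m32') is also a unit clause — contradiction.
Either choice for m11 ends in contradiction.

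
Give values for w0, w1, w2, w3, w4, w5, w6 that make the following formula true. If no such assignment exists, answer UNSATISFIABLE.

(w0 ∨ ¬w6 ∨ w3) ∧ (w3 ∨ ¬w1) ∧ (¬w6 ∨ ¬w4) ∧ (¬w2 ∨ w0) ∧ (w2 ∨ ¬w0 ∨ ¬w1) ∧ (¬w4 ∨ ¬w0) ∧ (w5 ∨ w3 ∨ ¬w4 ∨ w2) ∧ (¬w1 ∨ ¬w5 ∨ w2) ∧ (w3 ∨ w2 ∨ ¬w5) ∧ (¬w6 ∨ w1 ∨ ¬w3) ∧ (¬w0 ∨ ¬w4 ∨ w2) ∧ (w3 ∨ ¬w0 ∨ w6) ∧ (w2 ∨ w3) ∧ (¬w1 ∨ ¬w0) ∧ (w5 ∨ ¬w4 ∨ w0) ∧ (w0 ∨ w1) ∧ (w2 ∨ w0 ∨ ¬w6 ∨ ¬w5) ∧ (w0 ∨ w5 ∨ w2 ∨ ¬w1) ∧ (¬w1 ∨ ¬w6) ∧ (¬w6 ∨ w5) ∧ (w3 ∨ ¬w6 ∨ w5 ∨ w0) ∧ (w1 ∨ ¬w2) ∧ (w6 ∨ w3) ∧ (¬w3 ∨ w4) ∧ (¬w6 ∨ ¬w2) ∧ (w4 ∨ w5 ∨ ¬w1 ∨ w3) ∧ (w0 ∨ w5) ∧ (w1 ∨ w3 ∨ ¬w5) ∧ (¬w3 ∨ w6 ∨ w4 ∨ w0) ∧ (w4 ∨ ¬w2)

Try w3 = True.
Unit clause (w4) forces w4 = True.
Unit clause (¬w6) forces w6 = False.
Unit clause (¬w0) forces w0 = False.
Unit clause (¬w2) forces w2 = False.
Unit clause (w5) forces w5 = True.
Unit clause (¬w1) forces w1 = False.
Now (w1) is unsatisfied and unit — conflict.
Backtrack on w3: now try w3 = False.
Unit clause (¬w1) forces w1 = False.
Unit clause (w2) forces w2 = True.
Now (¬w2) is unsatisfied and unit — conflict.
Either choice for w3 ends in contradiction.

UNSATISFIABLE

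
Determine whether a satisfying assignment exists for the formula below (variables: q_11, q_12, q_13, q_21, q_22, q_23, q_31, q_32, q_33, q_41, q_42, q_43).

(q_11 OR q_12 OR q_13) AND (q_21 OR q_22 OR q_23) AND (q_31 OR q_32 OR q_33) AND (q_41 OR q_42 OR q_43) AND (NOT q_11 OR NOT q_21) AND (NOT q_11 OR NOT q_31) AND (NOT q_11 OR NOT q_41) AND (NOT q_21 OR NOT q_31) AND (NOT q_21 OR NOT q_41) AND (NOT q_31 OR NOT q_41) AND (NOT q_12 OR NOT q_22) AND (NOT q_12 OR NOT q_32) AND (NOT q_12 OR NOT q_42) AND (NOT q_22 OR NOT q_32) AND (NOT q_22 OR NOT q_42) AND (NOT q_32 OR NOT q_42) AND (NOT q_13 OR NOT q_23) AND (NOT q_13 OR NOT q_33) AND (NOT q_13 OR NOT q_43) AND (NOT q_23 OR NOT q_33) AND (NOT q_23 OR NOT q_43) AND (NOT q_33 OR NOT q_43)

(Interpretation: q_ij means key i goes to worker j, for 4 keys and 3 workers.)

No

Suppose q_11 = false.
Suppose q_12 = true.
From the singleton clause (NOT q_22), q_22 = false.
From the singleton clause (NOT q_32), q_32 = false.
From the singleton clause (NOT q_42), q_42 = false.
Suppose q_21 = true.
From the singleton clause (NOT q_31), q_31 = false.
From the singleton clause (q_33), q_33 = true.
From the singleton clause (NOT q_41), q_41 = false.
From the singleton clause (q_43), q_43 = true.
That conflicts with the unit clause (NOT q_43).
So q_21 must be the other value — set q_21 = false.
From the singleton clause (q_23), q_23 = true.
From the singleton clause (NOT q_13), q_13 = false.
From the singleton clause (NOT q_33), q_33 = false.
From the singleton clause (q_31), q_31 = true.
From the singleton clause (NOT q_41), q_41 = false.
From the singleton clause (q_43), q_43 = true.
That conflicts with the unit clause (NOT q_43).
Both values of q_21 lead to a conflict.
So q_12 must be the other value — set q_12 = false.
From the singleton clause (q_13), q_13 = true.
From the singleton clause (NOT q_23), q_23 = false.
From the singleton clause (NOT q_33), q_33 = false.
From the singleton clause (NOT q_43), q_43 = false.
Suppose q_21 = true.
From the singleton clause (NOT q_31), q_31 = false.
From the singleton clause (q_32), q_32 = true.
From the singleton clause (NOT q_41), q_41 = false.
From the singleton clause (q_42), q_42 = true.
That conflicts with the unit clause (NOT q_42).
So q_21 must be the other value — set q_21 = false.
From the singleton clause (q_22), q_22 = true.
From the singleton clause (NOT q_32), q_32 = false.
From the singleton clause (q_31), q_31 = true.
From the singleton clause (NOT q_41), q_41 = false.
From the singleton clause (q_42), q_42 = true.
That conflicts with the unit clause (NOT q_42).
Both values of q_21 lead to a conflict.
Both values of q_12 lead to a conflict.
So q_11 must be the other value — set q_11 = true.
From the singleton clause (NOT q_21), q_21 = false.
From the singleton clause (NOT q_31), q_31 = false.
From the singleton clause (NOT q_41), q_41 = false.
Suppose q_22 = true.
From the singleton clause (NOT q_12), q_12 = false.
From the singleton clause (NOT q_32), q_32 = false.
From the singleton clause (q_33), q_33 = true.
From the singleton clause (NOT q_42), q_42 = false.
From the singleton clause (q_43), q_43 = true.
That conflicts with the unit clause (NOT q_43).
So q_22 must be the other value — set q_22 = false.
From the singleton clause (q_23), q_23 = true.
From the singleton clause (NOT q_13), q_13 = false.
From the singleton clause (NOT q_33), q_33 = false.
From the singleton clause (q_32), q_32 = true.
From the singleton clause (NOT q_12), q_12 = false.
From the singleton clause (NOT q_42), q_42 = false.
From the singleton clause (q_43), q_43 = true.
That conflicts with the unit clause (NOT q_43).
Both values of q_22 lead to a conflict.
Both values of q_11 lead to a conflict.
No assignment satisfies every clause.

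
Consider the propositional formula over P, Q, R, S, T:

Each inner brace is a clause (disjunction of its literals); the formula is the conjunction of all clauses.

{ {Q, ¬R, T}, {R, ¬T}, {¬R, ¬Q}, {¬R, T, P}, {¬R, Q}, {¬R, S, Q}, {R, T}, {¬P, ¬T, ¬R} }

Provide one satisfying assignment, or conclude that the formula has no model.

Try R = True.
From the singleton clause (¬Q), Q = False.
But (Q) is also a unit clause — contradiction.
Backtrack on R: now try R = False.
From the singleton clause (¬T), T = False.
But (T) is also a unit clause — contradiction.
Either choice for R ends in contradiction.

UNSATISFIABLE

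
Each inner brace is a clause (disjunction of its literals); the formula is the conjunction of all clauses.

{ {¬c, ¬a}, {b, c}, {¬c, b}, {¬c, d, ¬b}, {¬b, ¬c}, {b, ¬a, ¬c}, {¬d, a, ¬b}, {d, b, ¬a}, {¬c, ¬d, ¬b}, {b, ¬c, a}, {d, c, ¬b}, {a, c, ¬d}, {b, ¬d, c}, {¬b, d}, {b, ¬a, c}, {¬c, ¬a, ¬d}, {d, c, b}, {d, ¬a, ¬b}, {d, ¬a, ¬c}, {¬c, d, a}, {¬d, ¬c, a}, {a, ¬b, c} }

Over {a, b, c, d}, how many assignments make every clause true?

1

There are 2^4 = 16 truth assignments over (a, b, c, d).
Split on c. With c = True, the clauses containing c are satisfied and ¬c drops from the rest; 0 of the 2^3 = 8 assignments to the other variables satisfy what remains.
With c = False, by the same count on the reduced clause set, 1 assignment works.
(One model: a=T, b=T, c=F, d=T.)
Total: 0 + 1 = 1.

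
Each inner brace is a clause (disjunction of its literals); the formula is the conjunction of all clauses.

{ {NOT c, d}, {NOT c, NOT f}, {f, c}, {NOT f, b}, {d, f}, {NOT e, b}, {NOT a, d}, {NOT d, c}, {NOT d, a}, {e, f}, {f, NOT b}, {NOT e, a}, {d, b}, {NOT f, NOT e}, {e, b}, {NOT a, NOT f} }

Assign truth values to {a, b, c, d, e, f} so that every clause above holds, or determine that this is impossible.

Branch on c: set c = false.
Unit clause (f) forces f = true.
Unit clause (b) forces b = true.
Unit clause (NOT d) forces d = false.
Unit clause (NOT a) forces a = false.
Unit clause (NOT e) forces e = false.
Every clause now holds.

a: false, b: true, c: false, d: false, e: false, f: true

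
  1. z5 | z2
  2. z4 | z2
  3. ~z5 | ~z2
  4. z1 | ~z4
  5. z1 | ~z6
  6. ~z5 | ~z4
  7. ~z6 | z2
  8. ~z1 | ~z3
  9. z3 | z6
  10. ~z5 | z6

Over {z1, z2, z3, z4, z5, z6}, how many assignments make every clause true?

There are 2^6 = 64 truth assignments over (z1, z2, z3, z4, z5, z6).
Split on z2. With z2 = 1, the clauses containing z2 are satisfied and ~z2 drops from the rest; 3 of the 2^5 = 32 assignments to the other variables satisfy what remains.
With z2 = 0, by the same count on the reduced clause set, 0 assignments work.
(One model: z1=F, z2=T, z3=T, z4=F, z5=F, z6=F.)
Total: 3 + 0 = 3.

3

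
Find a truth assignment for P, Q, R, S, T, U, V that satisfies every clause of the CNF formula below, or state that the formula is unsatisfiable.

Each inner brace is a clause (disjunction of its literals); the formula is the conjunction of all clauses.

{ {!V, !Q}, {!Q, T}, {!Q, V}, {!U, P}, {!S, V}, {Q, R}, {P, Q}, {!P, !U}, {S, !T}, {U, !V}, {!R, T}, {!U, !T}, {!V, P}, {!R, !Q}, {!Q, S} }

UNSATISFIABLE

Suppose V = false.
The clause (!Q) is unit, so Q = false.
The clause (!S) is unit, so S = false.
The clause (R) is unit, so R = true.
The clause (P) is unit, so P = true.
The clause (!U) is unit, so U = false.
The clause (!T) is unit, so T = false.
But (T) is also a unit clause — contradiction.
So V must be the other value — set V = true.
The clause (!Q) is unit, so Q = false.
The clause (R) is unit, so R = true.
The clause (P) is unit, so P = true.
The clause (!U) is unit, so U = false.
But (U) is also a unit clause — contradiction.
Both values of V lead to a conflict.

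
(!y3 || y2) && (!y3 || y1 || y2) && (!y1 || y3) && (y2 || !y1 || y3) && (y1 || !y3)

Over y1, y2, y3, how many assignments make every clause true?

3

There are 2^3 = 8 truth assignments over (y1, y2, y3).
Split on y1. With y1 = true, the clauses containing y1 are satisfied and !y1 drops from the rest; 1 of the 2^2 = 4 assignments to the other variables satisfy what remains.
With y1 = false, by the same count on the reduced clause set, 2 assignments work.
(One model: y1=F, y2=F, y3=F.)
Total: 1 + 2 = 3.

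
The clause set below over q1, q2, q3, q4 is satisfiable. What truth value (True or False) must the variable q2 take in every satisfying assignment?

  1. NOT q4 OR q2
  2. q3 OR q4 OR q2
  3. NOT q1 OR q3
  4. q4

Suppose q2 = false.
The clause (NOT q4) is unit, so q4 = false.
That conflicts with the unit clause (q4).
So every satisfying assignment has q2 = True.

True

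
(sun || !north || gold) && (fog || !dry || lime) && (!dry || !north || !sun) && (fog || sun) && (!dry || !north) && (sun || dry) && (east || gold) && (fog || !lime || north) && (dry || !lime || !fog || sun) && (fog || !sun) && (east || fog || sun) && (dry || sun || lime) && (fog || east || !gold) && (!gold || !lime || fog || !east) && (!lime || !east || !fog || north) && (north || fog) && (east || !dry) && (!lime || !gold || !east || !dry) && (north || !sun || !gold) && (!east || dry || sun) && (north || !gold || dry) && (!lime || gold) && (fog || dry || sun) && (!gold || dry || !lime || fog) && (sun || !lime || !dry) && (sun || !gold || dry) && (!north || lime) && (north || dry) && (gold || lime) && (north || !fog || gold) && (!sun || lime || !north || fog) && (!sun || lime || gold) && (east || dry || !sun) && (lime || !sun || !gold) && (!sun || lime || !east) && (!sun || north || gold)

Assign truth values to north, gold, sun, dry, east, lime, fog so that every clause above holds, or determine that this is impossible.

north ↦ false,  gold ↦ true,  sun ↦ false,  dry ↦ true,  east ↦ true,  lime ↦ false,  fog ↦ true

Try fog = true.
Try dry = true.
The clause (!north) is unit, so north = false.
The clause (east) is unit, so east = true.
The clause (!lime) is unit, so lime = false.
The clause (gold) is unit, so gold = true.
The clause (!sun) is unit, so sun = false.
All clauses are satisfied.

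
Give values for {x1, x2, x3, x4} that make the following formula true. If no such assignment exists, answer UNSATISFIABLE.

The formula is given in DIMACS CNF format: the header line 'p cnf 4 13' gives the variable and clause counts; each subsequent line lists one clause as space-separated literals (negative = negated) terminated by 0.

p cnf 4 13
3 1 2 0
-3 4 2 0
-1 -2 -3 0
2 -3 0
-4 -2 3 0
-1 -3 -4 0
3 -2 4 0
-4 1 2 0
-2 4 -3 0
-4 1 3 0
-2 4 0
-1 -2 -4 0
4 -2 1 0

Branch on x2: set x2 = False.
From the singleton clause (¬x3), x3 = False.
From the singleton clause (x1), x1 = True.
Every clause is now satisfied; x4 is unconstrained.

x1=True, x2=False, x3=False, x4=True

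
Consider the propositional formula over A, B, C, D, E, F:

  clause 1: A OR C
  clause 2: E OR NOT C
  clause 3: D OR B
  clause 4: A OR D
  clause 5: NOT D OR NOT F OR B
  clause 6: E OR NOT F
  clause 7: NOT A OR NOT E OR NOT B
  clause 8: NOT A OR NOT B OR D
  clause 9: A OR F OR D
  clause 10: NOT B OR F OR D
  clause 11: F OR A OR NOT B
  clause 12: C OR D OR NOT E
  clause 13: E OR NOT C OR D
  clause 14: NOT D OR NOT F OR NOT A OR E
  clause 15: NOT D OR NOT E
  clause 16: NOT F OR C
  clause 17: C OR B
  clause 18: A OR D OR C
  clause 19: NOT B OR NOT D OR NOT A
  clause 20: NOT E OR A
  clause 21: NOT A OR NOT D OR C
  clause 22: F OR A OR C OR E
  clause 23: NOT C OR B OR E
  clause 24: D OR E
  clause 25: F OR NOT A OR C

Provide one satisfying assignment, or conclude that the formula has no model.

UNSATISFIABLE

Try A = true.
Try E = true.
(NOT B) alone gives B = false.
(D) alone gives D = true.
That conflicts with the unit clause (NOT D).
So E must be the other value — set E = false.
(NOT C) alone gives C = false.
(NOT F) alone gives F = false.
That conflicts with the unit clause (F).
Either choice for E ends in contradiction.
So A must be the other value — set A = false.
(C) alone gives C = true.
(E) alone gives E = true.
That conflicts with the unit clause (NOT E).
Either choice for A ends in contradiction.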